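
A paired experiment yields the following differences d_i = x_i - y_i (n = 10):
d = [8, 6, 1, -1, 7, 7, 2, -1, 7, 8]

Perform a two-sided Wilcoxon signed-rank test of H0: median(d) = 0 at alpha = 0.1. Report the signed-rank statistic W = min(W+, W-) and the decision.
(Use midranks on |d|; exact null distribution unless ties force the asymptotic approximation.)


Step 1: Drop any zero differences (none here) and take |d_i|.
|d| = [8, 6, 1, 1, 7, 7, 2, 1, 7, 8]
Step 2: Midrank |d_i| (ties get averaged ranks).
ranks: |8|->9.5, |6|->5, |1|->2, |1|->2, |7|->7, |7|->7, |2|->4, |1|->2, |7|->7, |8|->9.5
Step 3: Attach original signs; sum ranks with positive sign and with negative sign.
W+ = 9.5 + 5 + 2 + 7 + 7 + 4 + 7 + 9.5 = 51
W- = 2 + 2 = 4
(Check: W+ + W- = 55 should equal n(n+1)/2 = 55.)
Step 4: Test statistic W = min(W+, W-) = 4.
Step 5: Ties in |d|, so use the tie-corrected normal approximation.
        E[W] = n(n+1)/4 = 10*11/4 = 27.5.
        Tie groups: |d|=1 (t=3), |d|=7 (t=3), |d|=8 (t=2); sum(t^3 - t) = 54.
        Var[W] = n(n+1)(2n+1)/24 - sum(t^3-t)/48 = 2310/24 - 54/48 = 95.125.
        z = (W - E[W]) / sqrt(Var[W]) = (4 - 27.5) / 9.7532 = -2.4095.
        Two-sided p = 2*Phi(z) = 0.015976.
Step 6: alpha = 0.1. reject H0.

W+ = 51, W- = 4, W = min = 4, p = 0.015976, reject H0.


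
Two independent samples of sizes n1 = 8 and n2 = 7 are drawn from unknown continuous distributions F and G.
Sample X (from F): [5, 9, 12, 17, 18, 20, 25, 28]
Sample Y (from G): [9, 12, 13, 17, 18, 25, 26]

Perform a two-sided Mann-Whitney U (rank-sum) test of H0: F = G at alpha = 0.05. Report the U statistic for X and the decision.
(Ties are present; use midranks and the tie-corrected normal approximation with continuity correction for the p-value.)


Step 1: Combine and sort all 15 observations; assign midranks.
sorted (value, group): (5,X), (9,X), (9,Y), (12,X), (12,Y), (13,Y), (17,X), (17,Y), (18,X), (18,Y), (20,X), (25,X), (25,Y), (26,Y), (28,X)
ranks: 5->1, 9->2.5, 9->2.5, 12->4.5, 12->4.5, 13->6, 17->7.5, 17->7.5, 18->9.5, 18->9.5, 20->11, 25->12.5, 25->12.5, 26->14, 28->15
Step 2: Rank sum for X: R1 = 1 + 2.5 + 4.5 + 7.5 + 9.5 + 11 + 12.5 + 15 = 63.5.
Step 3: U_X = R1 - n1(n1+1)/2 = 63.5 - 8*9/2 = 63.5 - 36 = 27.5.
       U_Y = n1*n2 - U_X = 56 - 27.5 = 28.5.
Step 4: Ties are present, so use the tie-corrected normal approximation (with continuity correction) for the p-value.
Step 5: p-value = 1.000000; compare to alpha = 0.05. fail to reject H0.

U_X = 27.5, p = 1.000000, fail to reject H0 at alpha = 0.05.


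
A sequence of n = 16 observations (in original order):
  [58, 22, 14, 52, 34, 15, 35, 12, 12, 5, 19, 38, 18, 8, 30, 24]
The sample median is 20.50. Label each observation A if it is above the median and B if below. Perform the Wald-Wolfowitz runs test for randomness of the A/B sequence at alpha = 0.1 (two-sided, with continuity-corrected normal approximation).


Step 1: Compute median = 20.50; label A = above, B = below.
Labels in order: AABAABABBBBABBAA  (n_A = 8, n_B = 8)
Step 2: Count runs R = 9.
Step 3: Under H0 (random ordering), E[R] = 2*n_A*n_B/(n_A+n_B) + 1 = 2*8*8/16 + 1 = 9.0000.
        Var[R] = 2*n_A*n_B*(2*n_A*n_B - n_A - n_B) / ((n_A+n_B)^2 * (n_A+n_B-1)) = 14336/3840 = 3.7333.
        SD[R] = 1.9322.
Step 4: R = E[R], so z = 0 with no continuity correction.
Step 5: Two-sided p-value via normal approximation = 2*(1 - Phi(|z|)) = 1.000000.
Step 6: alpha = 0.1. fail to reject H0.

R = 9, z = 0.0000, p = 1.000000, fail to reject H0.


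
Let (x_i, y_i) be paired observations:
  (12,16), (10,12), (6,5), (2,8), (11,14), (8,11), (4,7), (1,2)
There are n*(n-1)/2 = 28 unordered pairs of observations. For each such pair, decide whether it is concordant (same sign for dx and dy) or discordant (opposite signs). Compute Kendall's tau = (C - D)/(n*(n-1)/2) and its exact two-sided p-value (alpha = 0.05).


Step 1: Enumerate the 28 unordered pairs (i,j) with i<j and classify each by sign(x_j-x_i) * sign(y_j-y_i).
  (1,2):dx=-2,dy=-4->C; (1,3):dx=-6,dy=-11->C; (1,4):dx=-10,dy=-8->C; (1,5):dx=-1,dy=-2->C
  (1,6):dx=-4,dy=-5->C; (1,7):dx=-8,dy=-9->C; (1,8):dx=-11,dy=-14->C; (2,3):dx=-4,dy=-7->C
  (2,4):dx=-8,dy=-4->C; (2,5):dx=+1,dy=+2->C; (2,6):dx=-2,dy=-1->C; (2,7):dx=-6,dy=-5->C
  (2,8):dx=-9,dy=-10->C; (3,4):dx=-4,dy=+3->D; (3,5):dx=+5,dy=+9->C; (3,6):dx=+2,dy=+6->C
  (3,7):dx=-2,dy=+2->D; (3,8):dx=-5,dy=-3->C; (4,5):dx=+9,dy=+6->C; (4,6):dx=+6,dy=+3->C
  (4,7):dx=+2,dy=-1->D; (4,8):dx=-1,dy=-6->C; (5,6):dx=-3,dy=-3->C; (5,7):dx=-7,dy=-7->C
  (5,8):dx=-10,dy=-12->C; (6,7):dx=-4,dy=-4->C; (6,8):dx=-7,dy=-9->C; (7,8):dx=-3,dy=-5->C
Step 2: C = 25, D = 3, total pairs = 28.
Step 3: tau = (C - D)/(n(n-1)/2) = (25 - 3)/28 = 0.785714.
Step 4: Exact two-sided p-value (enumerate n! = 40320 permutations of y under H0): p = 0.005506.
Step 5: alpha = 0.05. reject H0.

tau_b = 0.7857 (C=25, D=3), p = 0.005506, reject H0.


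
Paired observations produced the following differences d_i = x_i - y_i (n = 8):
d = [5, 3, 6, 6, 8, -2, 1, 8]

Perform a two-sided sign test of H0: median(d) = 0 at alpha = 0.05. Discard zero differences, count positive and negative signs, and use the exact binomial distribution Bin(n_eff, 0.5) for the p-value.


Step 1: Discard zero differences. Original n = 8; n_eff = number of nonzero differences = 8.
Nonzero differences (with sign): +5, +3, +6, +6, +8, -2, +1, +8
Step 2: Count signs: positive = 7, negative = 1.
Step 3: Under H0: P(positive) = 0.5, so the number of positives S ~ Bin(8, 0.5).
Step 4: Two-sided exact p-value = sum of Bin(8,0.5) probabilities at or below the observed probability = 0.070312.
Step 5: alpha = 0.05. fail to reject H0.

n_eff = 8, pos = 7, neg = 1, p = 0.070312, fail to reject H0.


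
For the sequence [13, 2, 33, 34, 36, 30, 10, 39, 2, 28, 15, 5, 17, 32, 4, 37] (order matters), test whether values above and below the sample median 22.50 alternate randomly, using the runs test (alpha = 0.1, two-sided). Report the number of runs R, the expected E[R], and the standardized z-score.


Step 1: Compute median = 22.50; label A = above, B = below.
Labels in order: BBAAAABABABBBABA  (n_A = 8, n_B = 8)
Step 2: Count runs R = 10.
Step 3: Under H0 (random ordering), E[R] = 2*n_A*n_B/(n_A+n_B) + 1 = 2*8*8/16 + 1 = 9.0000.
        Var[R] = 2*n_A*n_B*(2*n_A*n_B - n_A - n_B) / ((n_A+n_B)^2 * (n_A+n_B-1)) = 14336/3840 = 3.7333.
        SD[R] = 1.9322.
Step 4: Continuity-corrected z = (R - 0.5 - E[R]) / SD[R] = (10 - 0.5 - 9.0000) / 1.9322 = 0.2588.
Step 5: Two-sided p-value via normal approximation = 2*(1 - Phi(|z|)) = 0.795809.
Step 6: alpha = 0.1. fail to reject H0.

R = 10, z = 0.2588, p = 0.795809, fail to reject H0.


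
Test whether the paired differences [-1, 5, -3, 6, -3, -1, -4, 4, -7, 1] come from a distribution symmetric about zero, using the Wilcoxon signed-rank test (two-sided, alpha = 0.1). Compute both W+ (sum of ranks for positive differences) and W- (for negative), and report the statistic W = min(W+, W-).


Step 1: Drop any zero differences (none here) and take |d_i|.
|d| = [1, 5, 3, 6, 3, 1, 4, 4, 7, 1]
Step 2: Midrank |d_i| (ties get averaged ranks).
ranks: |1|->2, |5|->8, |3|->4.5, |6|->9, |3|->4.5, |1|->2, |4|->6.5, |4|->6.5, |7|->10, |1|->2
Step 3: Attach original signs; sum ranks with positive sign and with negative sign.
W+ = 8 + 9 + 6.5 + 2 = 25.5
W- = 2 + 4.5 + 4.5 + 2 + 6.5 + 10 = 29.5
(Check: W+ + W- = 55 should equal n(n+1)/2 = 55.)
Step 4: Test statistic W = min(W+, W-) = 25.5.
Step 5: Ties in |d|, so use the tie-corrected normal approximation.
        E[W] = n(n+1)/4 = 10*11/4 = 27.5.
        Tie groups: |d|=1 (t=3), |d|=3 (t=2), |d|=4 (t=2); sum(t^3 - t) = 36.
        Var[W] = n(n+1)(2n+1)/24 - sum(t^3-t)/48 = 2310/24 - 36/48 = 95.5.
        z = (W - E[W]) / sqrt(Var[W]) = (25.5 - 27.5) / 9.7724 = -0.2047.
        Two-sided p = 2*Phi(z) = 0.837839.
Step 6: alpha = 0.1. fail to reject H0.

W+ = 25.5, W- = 29.5, W = min = 25.5, p = 0.837839, fail to reject H0.


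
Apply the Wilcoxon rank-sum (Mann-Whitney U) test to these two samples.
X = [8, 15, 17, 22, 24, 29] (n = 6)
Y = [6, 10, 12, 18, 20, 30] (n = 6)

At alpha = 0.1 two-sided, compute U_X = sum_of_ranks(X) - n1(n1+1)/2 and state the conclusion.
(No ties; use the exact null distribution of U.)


Step 1: Combine and sort all 12 observations; assign midranks.
sorted (value, group): (6,Y), (8,X), (10,Y), (12,Y), (15,X), (17,X), (18,Y), (20,Y), (22,X), (24,X), (29,X), (30,Y)
ranks: 6->1, 8->2, 10->3, 12->4, 15->5, 17->6, 18->7, 20->8, 22->9, 24->10, 29->11, 30->12
Step 2: Rank sum for X: R1 = 2 + 5 + 6 + 9 + 10 + 11 = 43.
Step 3: U_X = R1 - n1(n1+1)/2 = 43 - 6*7/2 = 43 - 21 = 22.
       U_Y = n1*n2 - U_X = 36 - 22 = 14.
Step 4: No ties, so the exact null distribution of U (based on enumerating the C(12,6) = 924 equally likely rank assignments) gives the two-sided p-value.
Step 5: p-value = 0.588745; compare to alpha = 0.1. fail to reject H0.

U_X = 22, p = 0.588745, fail to reject H0 at alpha = 0.1.


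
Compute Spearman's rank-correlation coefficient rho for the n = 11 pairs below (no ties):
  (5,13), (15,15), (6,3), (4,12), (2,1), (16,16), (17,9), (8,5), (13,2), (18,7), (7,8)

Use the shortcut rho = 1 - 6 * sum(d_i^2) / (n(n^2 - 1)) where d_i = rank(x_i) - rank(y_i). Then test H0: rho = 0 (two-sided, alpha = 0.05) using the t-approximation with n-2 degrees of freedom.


Step 1: Rank x and y separately (midranks; no ties here).
rank(x): 5->3, 15->8, 6->4, 4->2, 2->1, 16->9, 17->10, 8->6, 13->7, 18->11, 7->5
rank(y): 13->9, 15->10, 3->3, 12->8, 1->1, 16->11, 9->7, 5->4, 2->2, 7->5, 8->6
Step 2: d_i = R_x(i) - R_y(i); compute d_i^2.
  (3-9)^2=36, (8-10)^2=4, (4-3)^2=1, (2-8)^2=36, (1-1)^2=0, (9-11)^2=4, (10-7)^2=9, (6-4)^2=4, (7-2)^2=25, (11-5)^2=36, (5-6)^2=1
sum(d^2) = 156.
Step 3: rho = 1 - 6*156 / (11*(11^2 - 1)) = 1 - 936/1320 = 0.290909.
Step 4: Under H0, t = rho * sqrt((n-2)/(1-rho^2)) = 0.9122 ~ t(9).
Step 5: Two-sided p-value from the t-distribution with 9 df = 0.385457.
Step 6: alpha = 0.05. fail to reject H0.

rho = 0.2909, p = 0.385457, fail to reject H0 at alpha = 0.05.


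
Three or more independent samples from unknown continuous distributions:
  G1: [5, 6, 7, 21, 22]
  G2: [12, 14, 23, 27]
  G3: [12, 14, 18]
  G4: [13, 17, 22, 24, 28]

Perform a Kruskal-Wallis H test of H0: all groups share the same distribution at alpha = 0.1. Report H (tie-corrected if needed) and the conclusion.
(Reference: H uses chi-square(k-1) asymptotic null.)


Step 1: Combine all N = 17 observations and assign midranks.
sorted (value, group, rank): (5,G1,1), (6,G1,2), (7,G1,3), (12,G2,4.5), (12,G3,4.5), (13,G4,6), (14,G2,7.5), (14,G3,7.5), (17,G4,9), (18,G3,10), (21,G1,11), (22,G1,12.5), (22,G4,12.5), (23,G2,14), (24,G4,15), (27,G2,16), (28,G4,17)
Step 2: Sum ranks within each group.
R_1 = 29.5 (n_1 = 5)
R_2 = 42 (n_2 = 4)
R_3 = 22 (n_3 = 3)
R_4 = 59.5 (n_4 = 5)
Step 3: H = 12/(N(N+1)) * sum(R_i^2/n_i) - 3(N+1)
     = 12/(17*18) * (29.5^2/5 + 42^2/4 + 22^2/3 + 59.5^2/5) - 3*18
     = 0.039216 * 1484.43 - 54
     = 4.213072.
Step 4: Ties present; correction factor C = 1 - 18/(17^3 - 17) = 0.996324. Corrected H = 4.213072 / 0.996324 = 4.228618.
Step 5: Under H0, H ~ chi^2(3); p-value = 0.237812.
Step 6: alpha = 0.1. fail to reject H0.

H = 4.2286, df = 3, p = 0.237812, fail to reject H0.


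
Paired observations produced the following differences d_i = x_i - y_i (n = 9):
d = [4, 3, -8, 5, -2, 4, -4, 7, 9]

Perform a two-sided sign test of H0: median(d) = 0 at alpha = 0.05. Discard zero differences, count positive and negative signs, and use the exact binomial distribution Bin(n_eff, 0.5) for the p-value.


Step 1: Discard zero differences. Original n = 9; n_eff = number of nonzero differences = 9.
Nonzero differences (with sign): +4, +3, -8, +5, -2, +4, -4, +7, +9
Step 2: Count signs: positive = 6, negative = 3.
Step 3: Under H0: P(positive) = 0.5, so the number of positives S ~ Bin(9, 0.5).
Step 4: Two-sided exact p-value = sum of Bin(9,0.5) probabilities at or below the observed probability = 0.507812.
Step 5: alpha = 0.05. fail to reject H0.

n_eff = 9, pos = 6, neg = 3, p = 0.507812, fail to reject H0.


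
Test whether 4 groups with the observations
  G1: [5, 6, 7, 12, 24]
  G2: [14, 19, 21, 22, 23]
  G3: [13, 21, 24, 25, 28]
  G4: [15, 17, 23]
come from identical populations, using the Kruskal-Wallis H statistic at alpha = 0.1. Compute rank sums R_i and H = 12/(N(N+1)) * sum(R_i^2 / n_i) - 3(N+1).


Step 1: Combine all N = 18 observations and assign midranks.
sorted (value, group, rank): (5,G1,1), (6,G1,2), (7,G1,3), (12,G1,4), (13,G3,5), (14,G2,6), (15,G4,7), (17,G4,8), (19,G2,9), (21,G2,10.5), (21,G3,10.5), (22,G2,12), (23,G2,13.5), (23,G4,13.5), (24,G1,15.5), (24,G3,15.5), (25,G3,17), (28,G3,18)
Step 2: Sum ranks within each group.
R_1 = 25.5 (n_1 = 5)
R_2 = 51 (n_2 = 5)
R_3 = 66 (n_3 = 5)
R_4 = 28.5 (n_4 = 3)
Step 3: H = 12/(N(N+1)) * sum(R_i^2/n_i) - 3(N+1)
     = 12/(18*19) * (25.5^2/5 + 51^2/5 + 66^2/5 + 28.5^2/3) - 3*19
     = 0.035088 * 1792.2 - 57
     = 5.884211.
Step 4: Ties present; correction factor C = 1 - 18/(18^3 - 18) = 0.996904. Corrected H = 5.884211 / 0.996904 = 5.902484.
Step 5: Under H0, H ~ chi^2(3); p-value = 0.116452.
Step 6: alpha = 0.1. fail to reject H0.

H = 5.9025, df = 3, p = 0.116452, fail to reject H0.


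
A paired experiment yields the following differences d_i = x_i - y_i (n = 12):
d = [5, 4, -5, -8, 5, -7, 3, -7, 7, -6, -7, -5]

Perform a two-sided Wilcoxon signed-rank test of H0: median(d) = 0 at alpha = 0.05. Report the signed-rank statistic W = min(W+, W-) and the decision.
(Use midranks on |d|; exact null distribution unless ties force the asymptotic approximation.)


Step 1: Drop any zero differences (none here) and take |d_i|.
|d| = [5, 4, 5, 8, 5, 7, 3, 7, 7, 6, 7, 5]
Step 2: Midrank |d_i| (ties get averaged ranks).
ranks: |5|->4.5, |4|->2, |5|->4.5, |8|->12, |5|->4.5, |7|->9.5, |3|->1, |7|->9.5, |7|->9.5, |6|->7, |7|->9.5, |5|->4.5
Step 3: Attach original signs; sum ranks with positive sign and with negative sign.
W+ = 4.5 + 2 + 4.5 + 1 + 9.5 = 21.5
W- = 4.5 + 12 + 9.5 + 9.5 + 7 + 9.5 + 4.5 = 56.5
(Check: W+ + W- = 78 should equal n(n+1)/2 = 78.)
Step 4: Test statistic W = min(W+, W-) = 21.5.
Step 5: Ties in |d|, so use the tie-corrected normal approximation.
        E[W] = n(n+1)/4 = 12*13/4 = 39.
        Tie groups: |d|=5 (t=4), |d|=7 (t=4); sum(t^3 - t) = 120.
        Var[W] = n(n+1)(2n+1)/24 - sum(t^3-t)/48 = 3900/24 - 120/48 = 160.
        z = (W - E[W]) / sqrt(Var[W]) = (21.5 - 39) / 12.6491 = -1.3835.
        Two-sided p = 2*Phi(z) = 0.166513.
Step 6: alpha = 0.05. fail to reject H0.

W+ = 21.5, W- = 56.5, W = min = 21.5, p = 0.166513, fail to reject H0.


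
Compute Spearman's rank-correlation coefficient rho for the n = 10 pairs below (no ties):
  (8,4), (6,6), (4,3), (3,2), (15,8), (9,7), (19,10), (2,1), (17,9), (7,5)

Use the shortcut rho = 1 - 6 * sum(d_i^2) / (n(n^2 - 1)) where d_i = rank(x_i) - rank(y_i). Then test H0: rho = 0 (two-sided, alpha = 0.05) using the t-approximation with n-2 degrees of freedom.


Step 1: Rank x and y separately (midranks; no ties here).
rank(x): 8->6, 6->4, 4->3, 3->2, 15->8, 9->7, 19->10, 2->1, 17->9, 7->5
rank(y): 4->4, 6->6, 3->3, 2->2, 8->8, 7->7, 10->10, 1->1, 9->9, 5->5
Step 2: d_i = R_x(i) - R_y(i); compute d_i^2.
  (6-4)^2=4, (4-6)^2=4, (3-3)^2=0, (2-2)^2=0, (8-8)^2=0, (7-7)^2=0, (10-10)^2=0, (1-1)^2=0, (9-9)^2=0, (5-5)^2=0
sum(d^2) = 8.
Step 3: rho = 1 - 6*8 / (10*(10^2 - 1)) = 1 - 48/990 = 0.951515.
Step 4: Under H0, t = rho * sqrt((n-2)/(1-rho^2)) = 8.7493 ~ t(8).
Step 5: Two-sided p-value from the t-distribution with 8 df = 0.000023.
Step 6: alpha = 0.05. reject H0.

rho = 0.9515, p = 0.000023, reject H0 at alpha = 0.05.


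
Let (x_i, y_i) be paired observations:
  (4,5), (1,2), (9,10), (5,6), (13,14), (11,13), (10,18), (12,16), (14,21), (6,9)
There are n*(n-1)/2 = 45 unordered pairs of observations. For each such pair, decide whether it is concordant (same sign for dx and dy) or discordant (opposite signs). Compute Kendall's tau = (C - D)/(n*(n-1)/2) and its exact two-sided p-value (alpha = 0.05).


Step 1: Enumerate the 45 unordered pairs (i,j) with i<j and classify each by sign(x_j-x_i) * sign(y_j-y_i).
  (1,2):dx=-3,dy=-3->C; (1,3):dx=+5,dy=+5->C; (1,4):dx=+1,dy=+1->C; (1,5):dx=+9,dy=+9->C
  (1,6):dx=+7,dy=+8->C; (1,7):dx=+6,dy=+13->C; (1,8):dx=+8,dy=+11->C; (1,9):dx=+10,dy=+16->C
  (1,10):dx=+2,dy=+4->C; (2,3):dx=+8,dy=+8->C; (2,4):dx=+4,dy=+4->C; (2,5):dx=+12,dy=+12->C
  (2,6):dx=+10,dy=+11->C; (2,7):dx=+9,dy=+16->C; (2,8):dx=+11,dy=+14->C; (2,9):dx=+13,dy=+19->C
  (2,10):dx=+5,dy=+7->C; (3,4):dx=-4,dy=-4->C; (3,5):dx=+4,dy=+4->C; (3,6):dx=+2,dy=+3->C
  (3,7):dx=+1,dy=+8->C; (3,8):dx=+3,dy=+6->C; (3,9):dx=+5,dy=+11->C; (3,10):dx=-3,dy=-1->C
  (4,5):dx=+8,dy=+8->C; (4,6):dx=+6,dy=+7->C; (4,7):dx=+5,dy=+12->C; (4,8):dx=+7,dy=+10->C
  (4,9):dx=+9,dy=+15->C; (4,10):dx=+1,dy=+3->C; (5,6):dx=-2,dy=-1->C; (5,7):dx=-3,dy=+4->D
  (5,8):dx=-1,dy=+2->D; (5,9):dx=+1,dy=+7->C; (5,10):dx=-7,dy=-5->C; (6,7):dx=-1,dy=+5->D
  (6,8):dx=+1,dy=+3->C; (6,9):dx=+3,dy=+8->C; (6,10):dx=-5,dy=-4->C; (7,8):dx=+2,dy=-2->D
  (7,9):dx=+4,dy=+3->C; (7,10):dx=-4,dy=-9->C; (8,9):dx=+2,dy=+5->C; (8,10):dx=-6,dy=-7->C
  (9,10):dx=-8,dy=-12->C
Step 2: C = 41, D = 4, total pairs = 45.
Step 3: tau = (C - D)/(n(n-1)/2) = (41 - 4)/45 = 0.822222.
Step 4: Exact two-sided p-value (enumerate n! = 3628800 permutations of y under H0): p = 0.000358.
Step 5: alpha = 0.05. reject H0.

tau_b = 0.8222 (C=41, D=4), p = 0.000358, reject H0.


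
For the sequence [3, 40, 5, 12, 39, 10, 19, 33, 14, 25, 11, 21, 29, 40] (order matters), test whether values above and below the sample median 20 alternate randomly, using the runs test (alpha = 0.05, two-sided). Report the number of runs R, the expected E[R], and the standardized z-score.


Step 1: Compute median = 20; label A = above, B = below.
Labels in order: BABBABBABABAAA  (n_A = 7, n_B = 7)
Step 2: Count runs R = 10.
Step 3: Under H0 (random ordering), E[R] = 2*n_A*n_B/(n_A+n_B) + 1 = 2*7*7/14 + 1 = 8.0000.
        Var[R] = 2*n_A*n_B*(2*n_A*n_B - n_A - n_B) / ((n_A+n_B)^2 * (n_A+n_B-1)) = 8232/2548 = 3.2308.
        SD[R] = 1.7974.
Step 4: Continuity-corrected z = (R - 0.5 - E[R]) / SD[R] = (10 - 0.5 - 8.0000) / 1.7974 = 0.8345.
Step 5: Two-sided p-value via normal approximation = 2*(1 - Phi(|z|)) = 0.403986.
Step 6: alpha = 0.05. fail to reject H0.

R = 10, z = 0.8345, p = 0.403986, fail to reject H0.


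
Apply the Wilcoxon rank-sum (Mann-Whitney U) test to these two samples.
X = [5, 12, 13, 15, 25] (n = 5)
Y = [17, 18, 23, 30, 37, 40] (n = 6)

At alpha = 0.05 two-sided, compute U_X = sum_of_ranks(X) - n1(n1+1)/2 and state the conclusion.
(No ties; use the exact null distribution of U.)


Step 1: Combine and sort all 11 observations; assign midranks.
sorted (value, group): (5,X), (12,X), (13,X), (15,X), (17,Y), (18,Y), (23,Y), (25,X), (30,Y), (37,Y), (40,Y)
ranks: 5->1, 12->2, 13->3, 15->4, 17->5, 18->6, 23->7, 25->8, 30->9, 37->10, 40->11
Step 2: Rank sum for X: R1 = 1 + 2 + 3 + 4 + 8 = 18.
Step 3: U_X = R1 - n1(n1+1)/2 = 18 - 5*6/2 = 18 - 15 = 3.
       U_Y = n1*n2 - U_X = 30 - 3 = 27.
Step 4: No ties, so the exact null distribution of U (based on enumerating the C(11,5) = 462 equally likely rank assignments) gives the two-sided p-value.
Step 5: p-value = 0.030303; compare to alpha = 0.05. reject H0.

U_X = 3, p = 0.030303, reject H0 at alpha = 0.05.


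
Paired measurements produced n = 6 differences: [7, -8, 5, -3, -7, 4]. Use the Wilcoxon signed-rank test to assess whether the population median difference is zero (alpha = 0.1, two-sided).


Step 1: Drop any zero differences (none here) and take |d_i|.
|d| = [7, 8, 5, 3, 7, 4]
Step 2: Midrank |d_i| (ties get averaged ranks).
ranks: |7|->4.5, |8|->6, |5|->3, |3|->1, |7|->4.5, |4|->2
Step 3: Attach original signs; sum ranks with positive sign and with negative sign.
W+ = 4.5 + 3 + 2 = 9.5
W- = 6 + 1 + 4.5 = 11.5
(Check: W+ + W- = 21 should equal n(n+1)/2 = 21.)
Step 4: Test statistic W = min(W+, W-) = 9.5.
Step 5: Ties in |d|, so use the tie-corrected normal approximation.
        E[W] = n(n+1)/4 = 6*7/4 = 10.5.
        Tie groups: |d|=7 (t=2); sum(t^3 - t) = 6.
        Var[W] = n(n+1)(2n+1)/24 - sum(t^3-t)/48 = 546/24 - 6/48 = 22.625.
        z = (W - E[W]) / sqrt(Var[W]) = (9.5 - 10.5) / 4.7566 = -0.2102.
        Two-sided p = 2*Phi(z) = 0.833484.
Step 6: alpha = 0.1. fail to reject H0.

W+ = 9.5, W- = 11.5, W = min = 9.5, p = 0.833484, fail to reject H0.


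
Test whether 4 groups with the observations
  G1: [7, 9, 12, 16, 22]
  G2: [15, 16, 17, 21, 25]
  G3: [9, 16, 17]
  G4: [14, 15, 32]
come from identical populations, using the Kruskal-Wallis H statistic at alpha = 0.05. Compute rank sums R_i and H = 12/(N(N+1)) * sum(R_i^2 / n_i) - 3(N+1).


Step 1: Combine all N = 16 observations and assign midranks.
sorted (value, group, rank): (7,G1,1), (9,G1,2.5), (9,G3,2.5), (12,G1,4), (14,G4,5), (15,G2,6.5), (15,G4,6.5), (16,G1,9), (16,G2,9), (16,G3,9), (17,G2,11.5), (17,G3,11.5), (21,G2,13), (22,G1,14), (25,G2,15), (32,G4,16)
Step 2: Sum ranks within each group.
R_1 = 30.5 (n_1 = 5)
R_2 = 55 (n_2 = 5)
R_3 = 23 (n_3 = 3)
R_4 = 27.5 (n_4 = 3)
Step 3: H = 12/(N(N+1)) * sum(R_i^2/n_i) - 3(N+1)
     = 12/(16*17) * (30.5^2/5 + 55^2/5 + 23^2/3 + 27.5^2/3) - 3*17
     = 0.044118 * 1219.47 - 51
     = 2.800000.
Step 4: Ties present; correction factor C = 1 - 42/(16^3 - 16) = 0.989706. Corrected H = 2.800000 / 0.989706 = 2.829123.
Step 5: Under H0, H ~ chi^2(3); p-value = 0.418728.
Step 6: alpha = 0.05. fail to reject H0.

H = 2.8291, df = 3, p = 0.418728, fail to reject H0.


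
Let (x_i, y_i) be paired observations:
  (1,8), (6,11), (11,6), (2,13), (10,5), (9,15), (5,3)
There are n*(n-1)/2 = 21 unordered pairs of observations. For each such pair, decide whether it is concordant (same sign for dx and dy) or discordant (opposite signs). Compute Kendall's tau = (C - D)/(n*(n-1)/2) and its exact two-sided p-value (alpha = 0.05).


Step 1: Enumerate the 21 unordered pairs (i,j) with i<j and classify each by sign(x_j-x_i) * sign(y_j-y_i).
  (1,2):dx=+5,dy=+3->C; (1,3):dx=+10,dy=-2->D; (1,4):dx=+1,dy=+5->C; (1,5):dx=+9,dy=-3->D
  (1,6):dx=+8,dy=+7->C; (1,7):dx=+4,dy=-5->D; (2,3):dx=+5,dy=-5->D; (2,4):dx=-4,dy=+2->D
  (2,5):dx=+4,dy=-6->D; (2,6):dx=+3,dy=+4->C; (2,7):dx=-1,dy=-8->C; (3,4):dx=-9,dy=+7->D
  (3,5):dx=-1,dy=-1->C; (3,6):dx=-2,dy=+9->D; (3,7):dx=-6,dy=-3->C; (4,5):dx=+8,dy=-8->D
  (4,6):dx=+7,dy=+2->C; (4,7):dx=+3,dy=-10->D; (5,6):dx=-1,dy=+10->D; (5,7):dx=-5,dy=-2->C
  (6,7):dx=-4,dy=-12->C
Step 2: C = 10, D = 11, total pairs = 21.
Step 3: tau = (C - D)/(n(n-1)/2) = (10 - 11)/21 = -0.047619.
Step 4: Exact two-sided p-value (enumerate n! = 5040 permutations of y under H0): p = 1.000000.
Step 5: alpha = 0.05. fail to reject H0.

tau_b = -0.0476 (C=10, D=11), p = 1.000000, fail to reject H0.


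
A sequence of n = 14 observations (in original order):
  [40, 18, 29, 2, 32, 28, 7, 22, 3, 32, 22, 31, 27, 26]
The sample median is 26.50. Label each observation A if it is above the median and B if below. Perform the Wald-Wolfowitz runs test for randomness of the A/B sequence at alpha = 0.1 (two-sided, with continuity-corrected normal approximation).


Step 1: Compute median = 26.50; label A = above, B = below.
Labels in order: ABABAABBBABAAB  (n_A = 7, n_B = 7)
Step 2: Count runs R = 10.
Step 3: Under H0 (random ordering), E[R] = 2*n_A*n_B/(n_A+n_B) + 1 = 2*7*7/14 + 1 = 8.0000.
        Var[R] = 2*n_A*n_B*(2*n_A*n_B - n_A - n_B) / ((n_A+n_B)^2 * (n_A+n_B-1)) = 8232/2548 = 3.2308.
        SD[R] = 1.7974.
Step 4: Continuity-corrected z = (R - 0.5 - E[R]) / SD[R] = (10 - 0.5 - 8.0000) / 1.7974 = 0.8345.
Step 5: Two-sided p-value via normal approximation = 2*(1 - Phi(|z|)) = 0.403986.
Step 6: alpha = 0.1. fail to reject H0.

R = 10, z = 0.8345, p = 0.403986, fail to reject H0.


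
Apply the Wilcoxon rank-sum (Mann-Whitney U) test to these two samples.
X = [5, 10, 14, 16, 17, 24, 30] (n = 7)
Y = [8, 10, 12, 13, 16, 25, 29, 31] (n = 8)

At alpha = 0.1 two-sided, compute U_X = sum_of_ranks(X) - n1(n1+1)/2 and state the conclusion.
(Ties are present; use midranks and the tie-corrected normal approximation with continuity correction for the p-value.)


Step 1: Combine and sort all 15 observations; assign midranks.
sorted (value, group): (5,X), (8,Y), (10,X), (10,Y), (12,Y), (13,Y), (14,X), (16,X), (16,Y), (17,X), (24,X), (25,Y), (29,Y), (30,X), (31,Y)
ranks: 5->1, 8->2, 10->3.5, 10->3.5, 12->5, 13->6, 14->7, 16->8.5, 16->8.5, 17->10, 24->11, 25->12, 29->13, 30->14, 31->15
Step 2: Rank sum for X: R1 = 1 + 3.5 + 7 + 8.5 + 10 + 11 + 14 = 55.
Step 3: U_X = R1 - n1(n1+1)/2 = 55 - 7*8/2 = 55 - 28 = 27.
       U_Y = n1*n2 - U_X = 56 - 27 = 29.
Step 4: Ties are present, so use the tie-corrected normal approximation (with continuity correction) for the p-value.
Step 5: p-value = 0.953775; compare to alpha = 0.1. fail to reject H0.

U_X = 27, p = 0.953775, fail to reject H0 at alpha = 0.1.


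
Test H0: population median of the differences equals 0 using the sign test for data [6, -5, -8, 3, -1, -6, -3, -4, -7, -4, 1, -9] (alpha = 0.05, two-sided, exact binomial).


Step 1: Discard zero differences. Original n = 12; n_eff = number of nonzero differences = 12.
Nonzero differences (with sign): +6, -5, -8, +3, -1, -6, -3, -4, -7, -4, +1, -9
Step 2: Count signs: positive = 3, negative = 9.
Step 3: Under H0: P(positive) = 0.5, so the number of positives S ~ Bin(12, 0.5).
Step 4: Two-sided exact p-value = sum of Bin(12,0.5) probabilities at or below the observed probability = 0.145996.
Step 5: alpha = 0.05. fail to reject H0.

n_eff = 12, pos = 3, neg = 9, p = 0.145996, fail to reject H0.


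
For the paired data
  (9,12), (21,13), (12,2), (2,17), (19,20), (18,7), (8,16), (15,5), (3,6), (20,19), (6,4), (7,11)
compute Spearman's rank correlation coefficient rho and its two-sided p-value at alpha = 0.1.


Step 1: Rank x and y separately (midranks; no ties here).
rank(x): 9->6, 21->12, 12->7, 2->1, 19->10, 18->9, 8->5, 15->8, 3->2, 20->11, 6->3, 7->4
rank(y): 12->7, 13->8, 2->1, 17->10, 20->12, 7->5, 16->9, 5->3, 6->4, 19->11, 4->2, 11->6
Step 2: d_i = R_x(i) - R_y(i); compute d_i^2.
  (6-7)^2=1, (12-8)^2=16, (7-1)^2=36, (1-10)^2=81, (10-12)^2=4, (9-5)^2=16, (5-9)^2=16, (8-3)^2=25, (2-4)^2=4, (11-11)^2=0, (3-2)^2=1, (4-6)^2=4
sum(d^2) = 204.
Step 3: rho = 1 - 6*204 / (12*(12^2 - 1)) = 1 - 1224/1716 = 0.286713.
Step 4: Under H0, t = rho * sqrt((n-2)/(1-rho^2)) = 0.9464 ~ t(10).
Step 5: Two-sided p-value from the t-distribution with 10 df = 0.366251.
Step 6: alpha = 0.1. fail to reject H0.

rho = 0.2867, p = 0.366251, fail to reject H0 at alpha = 0.1.


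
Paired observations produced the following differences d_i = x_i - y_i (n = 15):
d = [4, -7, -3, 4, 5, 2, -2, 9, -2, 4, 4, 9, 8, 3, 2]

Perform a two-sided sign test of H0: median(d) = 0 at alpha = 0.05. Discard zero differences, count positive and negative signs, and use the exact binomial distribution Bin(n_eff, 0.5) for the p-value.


Step 1: Discard zero differences. Original n = 15; n_eff = number of nonzero differences = 15.
Nonzero differences (with sign): +4, -7, -3, +4, +5, +2, -2, +9, -2, +4, +4, +9, +8, +3, +2
Step 2: Count signs: positive = 11, negative = 4.
Step 3: Under H0: P(positive) = 0.5, so the number of positives S ~ Bin(15, 0.5).
Step 4: Two-sided exact p-value = sum of Bin(15,0.5) probabilities at or below the observed probability = 0.118469.
Step 5: alpha = 0.05. fail to reject H0.

n_eff = 15, pos = 11, neg = 4, p = 0.118469, fail to reject H0.


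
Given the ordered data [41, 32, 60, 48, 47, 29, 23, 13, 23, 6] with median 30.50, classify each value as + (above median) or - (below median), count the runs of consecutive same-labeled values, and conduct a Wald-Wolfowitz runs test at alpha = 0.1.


Step 1: Compute median = 30.50; label A = above, B = below.
Labels in order: AAAAABBBBB  (n_A = 5, n_B = 5)
Step 2: Count runs R = 2.
Step 3: Under H0 (random ordering), E[R] = 2*n_A*n_B/(n_A+n_B) + 1 = 2*5*5/10 + 1 = 6.0000.
        Var[R] = 2*n_A*n_B*(2*n_A*n_B - n_A - n_B) / ((n_A+n_B)^2 * (n_A+n_B-1)) = 2000/900 = 2.2222.
        SD[R] = 1.4907.
Step 4: Continuity-corrected z = (R + 0.5 - E[R]) / SD[R] = (2 + 0.5 - 6.0000) / 1.4907 = -2.3479.
Step 5: Two-sided p-value via normal approximation = 2*(1 - Phi(|z|)) = 0.018881.
Step 6: alpha = 0.1. reject H0.

R = 2, z = -2.3479, p = 0.018881, reject H0.


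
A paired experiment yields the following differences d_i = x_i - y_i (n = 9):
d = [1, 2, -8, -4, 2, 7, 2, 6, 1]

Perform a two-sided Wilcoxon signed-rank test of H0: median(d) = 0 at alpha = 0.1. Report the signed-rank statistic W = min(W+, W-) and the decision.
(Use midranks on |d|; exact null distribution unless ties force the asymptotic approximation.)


Step 1: Drop any zero differences (none here) and take |d_i|.
|d| = [1, 2, 8, 4, 2, 7, 2, 6, 1]
Step 2: Midrank |d_i| (ties get averaged ranks).
ranks: |1|->1.5, |2|->4, |8|->9, |4|->6, |2|->4, |7|->8, |2|->4, |6|->7, |1|->1.5
Step 3: Attach original signs; sum ranks with positive sign and with negative sign.
W+ = 1.5 + 4 + 4 + 8 + 4 + 7 + 1.5 = 30
W- = 9 + 6 = 15
(Check: W+ + W- = 45 should equal n(n+1)/2 = 45.)
Step 4: Test statistic W = min(W+, W-) = 15.
Step 5: Ties in |d|, so use the tie-corrected normal approximation.
        E[W] = n(n+1)/4 = 9*10/4 = 22.5.
        Tie groups: |d|=1 (t=2), |d|=2 (t=3); sum(t^3 - t) = 30.
        Var[W] = n(n+1)(2n+1)/24 - sum(t^3-t)/48 = 1710/24 - 30/48 = 70.625.
        z = (W - E[W]) / sqrt(Var[W]) = (15 - 22.5) / 8.4039 = -0.8924.
        Two-sided p = 2*Phi(z) = 0.372154.
Step 6: alpha = 0.1. fail to reject H0.

W+ = 30, W- = 15, W = min = 15, p = 0.372154, fail to reject H0.


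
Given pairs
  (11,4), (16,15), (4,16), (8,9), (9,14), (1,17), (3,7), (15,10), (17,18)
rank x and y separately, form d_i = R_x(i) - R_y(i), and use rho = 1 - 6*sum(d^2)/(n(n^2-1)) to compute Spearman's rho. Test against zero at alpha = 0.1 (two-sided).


Step 1: Rank x and y separately (midranks; no ties here).
rank(x): 11->6, 16->8, 4->3, 8->4, 9->5, 1->1, 3->2, 15->7, 17->9
rank(y): 4->1, 15->6, 16->7, 9->3, 14->5, 17->8, 7->2, 10->4, 18->9
Step 2: d_i = R_x(i) - R_y(i); compute d_i^2.
  (6-1)^2=25, (8-6)^2=4, (3-7)^2=16, (4-3)^2=1, (5-5)^2=0, (1-8)^2=49, (2-2)^2=0, (7-4)^2=9, (9-9)^2=0
sum(d^2) = 104.
Step 3: rho = 1 - 6*104 / (9*(9^2 - 1)) = 1 - 624/720 = 0.133333.
Step 4: Under H0, t = rho * sqrt((n-2)/(1-rho^2)) = 0.3559 ~ t(7).
Step 5: Two-sided p-value from the t-distribution with 7 df = 0.732368.
Step 6: alpha = 0.1. fail to reject H0.

rho = 0.1333, p = 0.732368, fail to reject H0 at alpha = 0.1.


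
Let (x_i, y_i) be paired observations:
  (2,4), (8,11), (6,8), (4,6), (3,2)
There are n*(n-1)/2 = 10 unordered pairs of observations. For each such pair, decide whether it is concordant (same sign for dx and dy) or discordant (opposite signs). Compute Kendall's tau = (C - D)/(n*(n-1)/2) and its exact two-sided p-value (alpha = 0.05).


Step 1: Enumerate the 10 unordered pairs (i,j) with i<j and classify each by sign(x_j-x_i) * sign(y_j-y_i).
  (1,2):dx=+6,dy=+7->C; (1,3):dx=+4,dy=+4->C; (1,4):dx=+2,dy=+2->C; (1,5):dx=+1,dy=-2->D
  (2,3):dx=-2,dy=-3->C; (2,4):dx=-4,dy=-5->C; (2,5):dx=-5,dy=-9->C; (3,4):dx=-2,dy=-2->C
  (3,5):dx=-3,dy=-6->C; (4,5):dx=-1,dy=-4->C
Step 2: C = 9, D = 1, total pairs = 10.
Step 3: tau = (C - D)/(n(n-1)/2) = (9 - 1)/10 = 0.800000.
Step 4: Exact two-sided p-value (enumerate n! = 120 permutations of y under H0): p = 0.083333.
Step 5: alpha = 0.05. fail to reject H0.

tau_b = 0.8000 (C=9, D=1), p = 0.083333, fail to reject H0.


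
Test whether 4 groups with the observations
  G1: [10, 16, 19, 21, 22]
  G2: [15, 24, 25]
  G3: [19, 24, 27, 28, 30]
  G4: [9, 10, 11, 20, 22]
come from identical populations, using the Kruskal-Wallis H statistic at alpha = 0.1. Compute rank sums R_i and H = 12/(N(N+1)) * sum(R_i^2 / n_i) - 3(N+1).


Step 1: Combine all N = 18 observations and assign midranks.
sorted (value, group, rank): (9,G4,1), (10,G1,2.5), (10,G4,2.5), (11,G4,4), (15,G2,5), (16,G1,6), (19,G1,7.5), (19,G3,7.5), (20,G4,9), (21,G1,10), (22,G1,11.5), (22,G4,11.5), (24,G2,13.5), (24,G3,13.5), (25,G2,15), (27,G3,16), (28,G3,17), (30,G3,18)
Step 2: Sum ranks within each group.
R_1 = 37.5 (n_1 = 5)
R_2 = 33.5 (n_2 = 3)
R_3 = 72 (n_3 = 5)
R_4 = 28 (n_4 = 5)
Step 3: H = 12/(N(N+1)) * sum(R_i^2/n_i) - 3(N+1)
     = 12/(18*19) * (37.5^2/5 + 33.5^2/3 + 72^2/5 + 28^2/5) - 3*19
     = 0.035088 * 1848.93 - 57
     = 7.874854.
Step 4: Ties present; correction factor C = 1 - 24/(18^3 - 18) = 0.995872. Corrected H = 7.874854 / 0.995872 = 7.907496.
Step 5: Under H0, H ~ chi^2(3); p-value = 0.047963.
Step 6: alpha = 0.1. reject H0.

H = 7.9075, df = 3, p = 0.047963, reject H0.


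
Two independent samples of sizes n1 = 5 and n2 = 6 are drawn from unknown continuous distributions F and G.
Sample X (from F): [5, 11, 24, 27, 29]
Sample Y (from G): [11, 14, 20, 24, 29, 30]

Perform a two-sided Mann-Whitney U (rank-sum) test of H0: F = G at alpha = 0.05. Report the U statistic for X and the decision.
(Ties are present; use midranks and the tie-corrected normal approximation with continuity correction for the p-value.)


Step 1: Combine and sort all 11 observations; assign midranks.
sorted (value, group): (5,X), (11,X), (11,Y), (14,Y), (20,Y), (24,X), (24,Y), (27,X), (29,X), (29,Y), (30,Y)
ranks: 5->1, 11->2.5, 11->2.5, 14->4, 20->5, 24->6.5, 24->6.5, 27->8, 29->9.5, 29->9.5, 30->11
Step 2: Rank sum for X: R1 = 1 + 2.5 + 6.5 + 8 + 9.5 = 27.5.
Step 3: U_X = R1 - n1(n1+1)/2 = 27.5 - 5*6/2 = 27.5 - 15 = 12.5.
       U_Y = n1*n2 - U_X = 30 - 12.5 = 17.5.
Step 4: Ties are present, so use the tie-corrected normal approximation (with continuity correction) for the p-value.
Step 5: p-value = 0.713124; compare to alpha = 0.05. fail to reject H0.

U_X = 12.5, p = 0.713124, fail to reject H0 at alpha = 0.05.


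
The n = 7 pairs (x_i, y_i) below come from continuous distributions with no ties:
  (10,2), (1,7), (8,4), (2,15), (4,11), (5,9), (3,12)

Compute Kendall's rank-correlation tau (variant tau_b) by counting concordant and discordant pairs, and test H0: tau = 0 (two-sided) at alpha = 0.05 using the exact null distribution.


Step 1: Enumerate the 21 unordered pairs (i,j) with i<j and classify each by sign(x_j-x_i) * sign(y_j-y_i).
  (1,2):dx=-9,dy=+5->D; (1,3):dx=-2,dy=+2->D; (1,4):dx=-8,dy=+13->D; (1,5):dx=-6,dy=+9->D
  (1,6):dx=-5,dy=+7->D; (1,7):dx=-7,dy=+10->D; (2,3):dx=+7,dy=-3->D; (2,4):dx=+1,dy=+8->C
  (2,5):dx=+3,dy=+4->C; (2,6):dx=+4,dy=+2->C; (2,7):dx=+2,dy=+5->C; (3,4):dx=-6,dy=+11->D
  (3,5):dx=-4,dy=+7->D; (3,6):dx=-3,dy=+5->D; (3,7):dx=-5,dy=+8->D; (4,5):dx=+2,dy=-4->D
  (4,6):dx=+3,dy=-6->D; (4,7):dx=+1,dy=-3->D; (5,6):dx=+1,dy=-2->D; (5,7):dx=-1,dy=+1->D
  (6,7):dx=-2,dy=+3->D
Step 2: C = 4, D = 17, total pairs = 21.
Step 3: tau = (C - D)/(n(n-1)/2) = (4 - 17)/21 = -0.619048.
Step 4: Exact two-sided p-value (enumerate n! = 5040 permutations of y under H0): p = 0.069048.
Step 5: alpha = 0.05. fail to reject H0.

tau_b = -0.6190 (C=4, D=17), p = 0.069048, fail to reject H0.


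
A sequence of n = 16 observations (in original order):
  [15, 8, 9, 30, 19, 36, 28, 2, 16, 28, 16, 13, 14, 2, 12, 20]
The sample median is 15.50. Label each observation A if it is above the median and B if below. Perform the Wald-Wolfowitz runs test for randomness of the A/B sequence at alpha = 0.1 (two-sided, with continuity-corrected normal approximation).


Step 1: Compute median = 15.50; label A = above, B = below.
Labels in order: BBBAAAABAAABBBBA  (n_A = 8, n_B = 8)
Step 2: Count runs R = 6.
Step 3: Under H0 (random ordering), E[R] = 2*n_A*n_B/(n_A+n_B) + 1 = 2*8*8/16 + 1 = 9.0000.
        Var[R] = 2*n_A*n_B*(2*n_A*n_B - n_A - n_B) / ((n_A+n_B)^2 * (n_A+n_B-1)) = 14336/3840 = 3.7333.
        SD[R] = 1.9322.
Step 4: Continuity-corrected z = (R + 0.5 - E[R]) / SD[R] = (6 + 0.5 - 9.0000) / 1.9322 = -1.2939.
Step 5: Two-sided p-value via normal approximation = 2*(1 - Phi(|z|)) = 0.195709.
Step 6: alpha = 0.1. fail to reject H0.

R = 6, z = -1.2939, p = 0.195709, fail to reject H0.


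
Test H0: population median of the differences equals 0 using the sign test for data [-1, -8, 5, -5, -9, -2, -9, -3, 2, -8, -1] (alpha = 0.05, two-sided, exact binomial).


Step 1: Discard zero differences. Original n = 11; n_eff = number of nonzero differences = 11.
Nonzero differences (with sign): -1, -8, +5, -5, -9, -2, -9, -3, +2, -8, -1
Step 2: Count signs: positive = 2, negative = 9.
Step 3: Under H0: P(positive) = 0.5, so the number of positives S ~ Bin(11, 0.5).
Step 4: Two-sided exact p-value = sum of Bin(11,0.5) probabilities at or below the observed probability = 0.065430.
Step 5: alpha = 0.05. fail to reject H0.

n_eff = 11, pos = 2, neg = 9, p = 0.065430, fail to reject H0.


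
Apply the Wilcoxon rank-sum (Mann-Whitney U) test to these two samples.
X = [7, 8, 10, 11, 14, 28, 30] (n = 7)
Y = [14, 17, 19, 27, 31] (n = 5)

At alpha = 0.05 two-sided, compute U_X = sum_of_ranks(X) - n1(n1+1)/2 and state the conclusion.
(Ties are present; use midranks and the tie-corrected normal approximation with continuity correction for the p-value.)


Step 1: Combine and sort all 12 observations; assign midranks.
sorted (value, group): (7,X), (8,X), (10,X), (11,X), (14,X), (14,Y), (17,Y), (19,Y), (27,Y), (28,X), (30,X), (31,Y)
ranks: 7->1, 8->2, 10->3, 11->4, 14->5.5, 14->5.5, 17->7, 19->8, 27->9, 28->10, 30->11, 31->12
Step 2: Rank sum for X: R1 = 1 + 2 + 3 + 4 + 5.5 + 10 + 11 = 36.5.
Step 3: U_X = R1 - n1(n1+1)/2 = 36.5 - 7*8/2 = 36.5 - 28 = 8.5.
       U_Y = n1*n2 - U_X = 35 - 8.5 = 26.5.
Step 4: Ties are present, so use the tie-corrected normal approximation (with continuity correction) for the p-value.
Step 5: p-value = 0.166721; compare to alpha = 0.05. fail to reject H0.

U_X = 8.5, p = 0.166721, fail to reject H0 at alpha = 0.05.


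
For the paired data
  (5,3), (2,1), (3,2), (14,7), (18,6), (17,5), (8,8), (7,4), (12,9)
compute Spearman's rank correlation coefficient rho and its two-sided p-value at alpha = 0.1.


Step 1: Rank x and y separately (midranks; no ties here).
rank(x): 5->3, 2->1, 3->2, 14->7, 18->9, 17->8, 8->5, 7->4, 12->6
rank(y): 3->3, 1->1, 2->2, 7->7, 6->6, 5->5, 8->8, 4->4, 9->9
Step 2: d_i = R_x(i) - R_y(i); compute d_i^2.
  (3-3)^2=0, (1-1)^2=0, (2-2)^2=0, (7-7)^2=0, (9-6)^2=9, (8-5)^2=9, (5-8)^2=9, (4-4)^2=0, (6-9)^2=9
sum(d^2) = 36.
Step 3: rho = 1 - 6*36 / (9*(9^2 - 1)) = 1 - 216/720 = 0.700000.
Step 4: Under H0, t = rho * sqrt((n-2)/(1-rho^2)) = 2.5934 ~ t(7).
Step 5: Two-sided p-value from the t-distribution with 7 df = 0.035770.
Step 6: alpha = 0.1. reject H0.

rho = 0.7000, p = 0.035770, reject H0 at alpha = 0.1.


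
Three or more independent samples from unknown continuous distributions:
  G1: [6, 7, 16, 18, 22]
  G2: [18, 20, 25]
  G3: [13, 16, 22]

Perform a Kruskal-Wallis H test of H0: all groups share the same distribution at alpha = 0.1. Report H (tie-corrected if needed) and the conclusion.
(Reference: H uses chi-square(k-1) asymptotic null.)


Step 1: Combine all N = 11 observations and assign midranks.
sorted (value, group, rank): (6,G1,1), (7,G1,2), (13,G3,3), (16,G1,4.5), (16,G3,4.5), (18,G1,6.5), (18,G2,6.5), (20,G2,8), (22,G1,9.5), (22,G3,9.5), (25,G2,11)
Step 2: Sum ranks within each group.
R_1 = 23.5 (n_1 = 5)
R_2 = 25.5 (n_2 = 3)
R_3 = 17 (n_3 = 3)
Step 3: H = 12/(N(N+1)) * sum(R_i^2/n_i) - 3(N+1)
     = 12/(11*12) * (23.5^2/5 + 25.5^2/3 + 17^2/3) - 3*12
     = 0.090909 * 423.533 - 36
     = 2.503030.
Step 4: Ties present; correction factor C = 1 - 18/(11^3 - 11) = 0.986364. Corrected H = 2.503030 / 0.986364 = 2.537634.
Step 5: Under H0, H ~ chi^2(2); p-value = 0.281164.
Step 6: alpha = 0.1. fail to reject H0.

H = 2.5376, df = 2, p = 0.281164, fail to reject H0.


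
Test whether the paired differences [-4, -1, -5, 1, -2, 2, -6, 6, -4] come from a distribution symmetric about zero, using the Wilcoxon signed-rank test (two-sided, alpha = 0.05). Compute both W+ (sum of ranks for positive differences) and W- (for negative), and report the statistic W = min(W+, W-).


Step 1: Drop any zero differences (none here) and take |d_i|.
|d| = [4, 1, 5, 1, 2, 2, 6, 6, 4]
Step 2: Midrank |d_i| (ties get averaged ranks).
ranks: |4|->5.5, |1|->1.5, |5|->7, |1|->1.5, |2|->3.5, |2|->3.5, |6|->8.5, |6|->8.5, |4|->5.5
Step 3: Attach original signs; sum ranks with positive sign and with negative sign.
W+ = 1.5 + 3.5 + 8.5 = 13.5
W- = 5.5 + 1.5 + 7 + 3.5 + 8.5 + 5.5 = 31.5
(Check: W+ + W- = 45 should equal n(n+1)/2 = 45.)
Step 4: Test statistic W = min(W+, W-) = 13.5.
Step 5: Ties in |d|, so use the tie-corrected normal approximation.
        E[W] = n(n+1)/4 = 9*10/4 = 22.5.
        Tie groups: |d|=1 (t=2), |d|=2 (t=2), |d|=4 (t=2), |d|=6 (t=2); sum(t^3 - t) = 24.
        Var[W] = n(n+1)(2n+1)/24 - sum(t^3-t)/48 = 1710/24 - 24/48 = 70.75.
        z = (W - E[W]) / sqrt(Var[W]) = (13.5 - 22.5) / 8.4113 = -1.0700.
        Two-sided p = 2*Phi(z) = 0.284624.
Step 6: alpha = 0.05. fail to reject H0.

W+ = 13.5, W- = 31.5, W = min = 13.5, p = 0.284624, fail to reject H0.
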